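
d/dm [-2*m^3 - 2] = -6*m^2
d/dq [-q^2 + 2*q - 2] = 2 - 2*q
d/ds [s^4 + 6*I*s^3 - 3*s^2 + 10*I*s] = 4*s^3 + 18*I*s^2 - 6*s + 10*I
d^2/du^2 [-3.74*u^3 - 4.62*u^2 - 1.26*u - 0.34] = -22.44*u - 9.24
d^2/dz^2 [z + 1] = 0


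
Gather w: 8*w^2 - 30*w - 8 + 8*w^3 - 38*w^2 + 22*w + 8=8*w^3 - 30*w^2 - 8*w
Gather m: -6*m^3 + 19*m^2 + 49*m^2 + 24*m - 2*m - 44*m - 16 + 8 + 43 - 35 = -6*m^3 + 68*m^2 - 22*m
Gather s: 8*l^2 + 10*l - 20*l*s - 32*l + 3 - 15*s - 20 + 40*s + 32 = 8*l^2 - 22*l + s*(25 - 20*l) + 15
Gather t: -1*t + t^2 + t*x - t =t^2 + t*(x - 2)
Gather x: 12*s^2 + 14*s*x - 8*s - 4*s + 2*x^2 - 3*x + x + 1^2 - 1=12*s^2 - 12*s + 2*x^2 + x*(14*s - 2)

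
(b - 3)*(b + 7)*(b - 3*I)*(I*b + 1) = I*b^4 + 4*b^3 + 4*I*b^3 + 16*b^2 - 24*I*b^2 - 84*b - 12*I*b + 63*I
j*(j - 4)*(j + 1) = j^3 - 3*j^2 - 4*j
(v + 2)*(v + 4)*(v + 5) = v^3 + 11*v^2 + 38*v + 40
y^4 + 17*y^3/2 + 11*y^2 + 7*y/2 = y*(y + 1/2)*(y + 1)*(y + 7)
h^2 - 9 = (h - 3)*(h + 3)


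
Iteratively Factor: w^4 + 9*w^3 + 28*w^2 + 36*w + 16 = (w + 4)*(w^3 + 5*w^2 + 8*w + 4) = (w + 2)*(w + 4)*(w^2 + 3*w + 2) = (w + 1)*(w + 2)*(w + 4)*(w + 2)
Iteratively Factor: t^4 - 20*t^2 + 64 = (t + 2)*(t^3 - 2*t^2 - 16*t + 32) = (t - 2)*(t + 2)*(t^2 - 16) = (t - 4)*(t - 2)*(t + 2)*(t + 4)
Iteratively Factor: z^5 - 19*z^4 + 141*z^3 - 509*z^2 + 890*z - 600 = (z - 3)*(z^4 - 16*z^3 + 93*z^2 - 230*z + 200) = (z - 5)*(z - 3)*(z^3 - 11*z^2 + 38*z - 40) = (z - 5)*(z - 3)*(z - 2)*(z^2 - 9*z + 20) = (z - 5)^2*(z - 3)*(z - 2)*(z - 4)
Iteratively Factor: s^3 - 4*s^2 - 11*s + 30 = (s + 3)*(s^2 - 7*s + 10) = (s - 2)*(s + 3)*(s - 5)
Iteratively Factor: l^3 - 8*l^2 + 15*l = (l - 5)*(l^2 - 3*l) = (l - 5)*(l - 3)*(l)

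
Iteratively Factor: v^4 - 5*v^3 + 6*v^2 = (v - 3)*(v^3 - 2*v^2) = (v - 3)*(v - 2)*(v^2) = v*(v - 3)*(v - 2)*(v)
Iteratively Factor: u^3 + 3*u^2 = (u + 3)*(u^2) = u*(u + 3)*(u)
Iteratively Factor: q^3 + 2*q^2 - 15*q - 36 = (q + 3)*(q^2 - q - 12) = (q + 3)^2*(q - 4)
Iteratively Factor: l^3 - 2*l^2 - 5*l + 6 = (l - 1)*(l^2 - l - 6) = (l - 3)*(l - 1)*(l + 2)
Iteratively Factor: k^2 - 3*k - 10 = (k + 2)*(k - 5)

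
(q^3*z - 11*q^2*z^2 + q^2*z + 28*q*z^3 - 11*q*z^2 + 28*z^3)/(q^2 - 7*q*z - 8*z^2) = z*(-q^3 + 11*q^2*z - q^2 - 28*q*z^2 + 11*q*z - 28*z^2)/(-q^2 + 7*q*z + 8*z^2)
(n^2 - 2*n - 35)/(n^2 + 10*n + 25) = (n - 7)/(n + 5)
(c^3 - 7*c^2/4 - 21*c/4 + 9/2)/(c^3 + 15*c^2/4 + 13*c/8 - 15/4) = 2*(c - 3)/(2*c + 5)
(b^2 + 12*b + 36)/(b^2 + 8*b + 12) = (b + 6)/(b + 2)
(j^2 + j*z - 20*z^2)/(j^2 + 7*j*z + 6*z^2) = (j^2 + j*z - 20*z^2)/(j^2 + 7*j*z + 6*z^2)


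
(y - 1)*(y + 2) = y^2 + y - 2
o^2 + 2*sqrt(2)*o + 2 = (o + sqrt(2))^2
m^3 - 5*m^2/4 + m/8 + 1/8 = (m - 1)*(m - 1/2)*(m + 1/4)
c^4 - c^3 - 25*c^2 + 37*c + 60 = (c - 4)*(c - 3)*(c + 1)*(c + 5)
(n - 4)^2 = n^2 - 8*n + 16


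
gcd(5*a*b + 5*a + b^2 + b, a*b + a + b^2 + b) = b + 1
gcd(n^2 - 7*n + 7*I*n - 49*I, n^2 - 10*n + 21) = n - 7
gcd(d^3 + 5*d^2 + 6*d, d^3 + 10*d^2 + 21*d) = d^2 + 3*d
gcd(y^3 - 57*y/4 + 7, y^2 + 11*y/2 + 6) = y + 4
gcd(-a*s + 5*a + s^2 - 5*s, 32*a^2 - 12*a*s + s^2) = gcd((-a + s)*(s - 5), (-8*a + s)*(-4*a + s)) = 1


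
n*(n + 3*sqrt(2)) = n^2 + 3*sqrt(2)*n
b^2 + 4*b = b*(b + 4)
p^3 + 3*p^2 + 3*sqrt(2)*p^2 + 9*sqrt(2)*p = p*(p + 3)*(p + 3*sqrt(2))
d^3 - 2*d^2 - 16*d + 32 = (d - 4)*(d - 2)*(d + 4)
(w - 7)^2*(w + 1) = w^3 - 13*w^2 + 35*w + 49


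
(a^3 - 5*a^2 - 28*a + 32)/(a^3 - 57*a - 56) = (a^2 + 3*a - 4)/(a^2 + 8*a + 7)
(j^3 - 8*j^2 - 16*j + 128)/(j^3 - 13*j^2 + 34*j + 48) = (j^2 - 16)/(j^2 - 5*j - 6)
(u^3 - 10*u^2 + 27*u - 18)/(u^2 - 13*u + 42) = (u^2 - 4*u + 3)/(u - 7)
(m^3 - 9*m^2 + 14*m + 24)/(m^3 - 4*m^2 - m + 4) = (m - 6)/(m - 1)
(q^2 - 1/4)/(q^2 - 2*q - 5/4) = (2*q - 1)/(2*q - 5)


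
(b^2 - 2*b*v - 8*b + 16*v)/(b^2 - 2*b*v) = (b - 8)/b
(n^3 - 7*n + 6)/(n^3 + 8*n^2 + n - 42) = (n - 1)/(n + 7)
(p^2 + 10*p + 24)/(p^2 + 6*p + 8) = (p + 6)/(p + 2)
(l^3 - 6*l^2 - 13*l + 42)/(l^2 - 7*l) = l + 1 - 6/l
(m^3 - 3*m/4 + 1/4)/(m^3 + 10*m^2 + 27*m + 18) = (m^2 - m + 1/4)/(m^2 + 9*m + 18)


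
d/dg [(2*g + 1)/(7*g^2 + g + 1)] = (14*g^2 + 2*g - (2*g + 1)*(14*g + 1) + 2)/(7*g^2 + g + 1)^2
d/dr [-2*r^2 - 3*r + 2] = -4*r - 3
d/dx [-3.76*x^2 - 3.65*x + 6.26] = -7.52*x - 3.65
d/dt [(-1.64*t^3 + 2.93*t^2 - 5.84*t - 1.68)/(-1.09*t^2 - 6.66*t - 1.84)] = (1.7876*t^4 + 21.8448*t^3 - 16.8266*t^2 - 14.4448*t - 0.443200000000001)/(1.1881*t^4 + 14.5188*t^3 + 48.3668*t^2 + 24.5088*t + 3.3856)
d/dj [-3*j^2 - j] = -6*j - 1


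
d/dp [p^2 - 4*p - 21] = 2*p - 4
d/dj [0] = 0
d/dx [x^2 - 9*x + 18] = 2*x - 9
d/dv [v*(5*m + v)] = 5*m + 2*v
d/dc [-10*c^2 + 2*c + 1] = 2 - 20*c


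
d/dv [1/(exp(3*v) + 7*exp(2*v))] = (-3*exp(v) - 14)*exp(-2*v)/(exp(v) + 7)^2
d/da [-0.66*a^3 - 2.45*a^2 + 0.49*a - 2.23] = -1.98*a^2 - 4.9*a + 0.49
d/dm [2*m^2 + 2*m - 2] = 4*m + 2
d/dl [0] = 0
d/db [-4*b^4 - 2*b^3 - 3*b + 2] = -16*b^3 - 6*b^2 - 3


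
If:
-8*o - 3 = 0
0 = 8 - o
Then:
No Solution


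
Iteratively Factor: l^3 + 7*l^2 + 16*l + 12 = (l + 2)*(l^2 + 5*l + 6) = (l + 2)^2*(l + 3)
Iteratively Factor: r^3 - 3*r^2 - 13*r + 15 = (r + 3)*(r^2 - 6*r + 5) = (r - 1)*(r + 3)*(r - 5)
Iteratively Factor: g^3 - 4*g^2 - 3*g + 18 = (g + 2)*(g^2 - 6*g + 9) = (g - 3)*(g + 2)*(g - 3)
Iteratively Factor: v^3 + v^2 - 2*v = (v + 2)*(v^2 - v) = (v - 1)*(v + 2)*(v)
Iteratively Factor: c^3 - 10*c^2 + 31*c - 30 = (c - 3)*(c^2 - 7*c + 10) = (c - 5)*(c - 3)*(c - 2)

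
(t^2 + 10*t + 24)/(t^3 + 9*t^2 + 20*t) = (t + 6)/(t*(t + 5))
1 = 1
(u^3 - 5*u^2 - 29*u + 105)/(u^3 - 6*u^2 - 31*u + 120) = (u - 7)/(u - 8)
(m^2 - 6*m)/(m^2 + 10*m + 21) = m*(m - 6)/(m^2 + 10*m + 21)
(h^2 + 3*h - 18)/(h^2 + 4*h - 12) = (h - 3)/(h - 2)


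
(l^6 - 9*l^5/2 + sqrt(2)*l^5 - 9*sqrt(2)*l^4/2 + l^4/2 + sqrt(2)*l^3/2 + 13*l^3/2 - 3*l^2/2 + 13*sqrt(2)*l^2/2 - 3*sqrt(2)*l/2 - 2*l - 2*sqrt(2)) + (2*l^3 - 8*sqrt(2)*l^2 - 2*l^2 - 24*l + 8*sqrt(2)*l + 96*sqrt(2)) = l^6 - 9*l^5/2 + sqrt(2)*l^5 - 9*sqrt(2)*l^4/2 + l^4/2 + sqrt(2)*l^3/2 + 17*l^3/2 - 7*l^2/2 - 3*sqrt(2)*l^2/2 - 26*l + 13*sqrt(2)*l/2 + 94*sqrt(2)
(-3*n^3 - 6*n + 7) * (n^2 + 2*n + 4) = -3*n^5 - 6*n^4 - 18*n^3 - 5*n^2 - 10*n + 28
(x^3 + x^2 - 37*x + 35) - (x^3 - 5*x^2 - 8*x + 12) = 6*x^2 - 29*x + 23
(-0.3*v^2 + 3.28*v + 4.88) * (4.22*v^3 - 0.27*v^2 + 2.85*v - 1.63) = -1.266*v^5 + 13.9226*v^4 + 18.853*v^3 + 8.5194*v^2 + 8.5616*v - 7.9544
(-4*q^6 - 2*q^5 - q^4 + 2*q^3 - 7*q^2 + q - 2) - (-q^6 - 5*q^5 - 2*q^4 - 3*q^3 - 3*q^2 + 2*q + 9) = -3*q^6 + 3*q^5 + q^4 + 5*q^3 - 4*q^2 - q - 11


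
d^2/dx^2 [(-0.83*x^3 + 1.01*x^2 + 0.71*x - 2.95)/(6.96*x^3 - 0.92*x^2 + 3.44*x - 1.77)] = (87.22272*x^6 + 325.594368*x^5 - 2009.900448*x^4 + 433.080472*x^3 - 313.348056*x^2 - 184.571706*x - 45.236126)/(337.153536*x^9 - 133.698816*x^8 + 517.590144*x^7 - 390.165632*x^6 + 323.8224*x^5 - 291.423408*x^4 + 139.732712*x^3 - 71.48322*x^2 + 32.331528*x - 5.545233)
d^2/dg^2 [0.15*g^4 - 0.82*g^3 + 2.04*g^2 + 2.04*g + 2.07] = 1.8*g^2 - 4.92*g + 4.08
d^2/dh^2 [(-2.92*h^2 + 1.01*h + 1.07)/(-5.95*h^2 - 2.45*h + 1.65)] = (1.13686837721616e-13*h^4 - 156.64565*h^3 - 55.2814500000001*h^2 - 153.0816*h - 26.12125)/(210.644875*h^6 + 260.208375*h^5 - 68.09775*h^4 - 129.611125*h^3 + 18.88425*h^2 + 20.010375*h - 4.492125)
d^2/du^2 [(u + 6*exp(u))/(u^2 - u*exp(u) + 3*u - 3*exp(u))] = (2*(u + 6*exp(u))*(u*exp(u) - 2*u + 4*exp(u) - 3)^2 + ((u + 6*exp(u))*(u*exp(u) + 5*exp(u) - 2) + 2*(6*exp(u) + 1)*(u*exp(u) - 2*u + 4*exp(u) - 3))*(u^2 - u*exp(u) + 3*u - 3*exp(u)) + 6*(u^2 - u*exp(u) + 3*u - 3*exp(u))^2*exp(u))/(u^2 - u*exp(u) + 3*u - 3*exp(u))^3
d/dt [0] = 0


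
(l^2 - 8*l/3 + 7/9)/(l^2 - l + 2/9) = (3*l - 7)/(3*l - 2)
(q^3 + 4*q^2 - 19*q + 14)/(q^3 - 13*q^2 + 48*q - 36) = (q^2 + 5*q - 14)/(q^2 - 12*q + 36)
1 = 1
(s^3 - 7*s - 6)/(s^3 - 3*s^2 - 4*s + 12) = (s + 1)/(s - 2)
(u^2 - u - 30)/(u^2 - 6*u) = (u + 5)/u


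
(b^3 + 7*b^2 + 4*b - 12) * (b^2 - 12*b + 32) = b^5 - 5*b^4 - 48*b^3 + 164*b^2 + 272*b - 384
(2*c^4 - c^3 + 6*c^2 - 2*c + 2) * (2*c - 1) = 4*c^5 - 4*c^4 + 13*c^3 - 10*c^2 + 6*c - 2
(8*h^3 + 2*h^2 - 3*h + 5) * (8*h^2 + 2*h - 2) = 64*h^5 + 32*h^4 - 36*h^3 + 30*h^2 + 16*h - 10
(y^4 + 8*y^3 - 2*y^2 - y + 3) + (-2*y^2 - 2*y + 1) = y^4 + 8*y^3 - 4*y^2 - 3*y + 4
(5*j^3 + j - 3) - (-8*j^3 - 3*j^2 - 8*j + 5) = 13*j^3 + 3*j^2 + 9*j - 8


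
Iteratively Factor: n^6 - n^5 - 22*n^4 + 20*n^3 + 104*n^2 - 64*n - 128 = (n - 4)*(n^5 + 3*n^4 - 10*n^3 - 20*n^2 + 24*n + 32) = (n - 4)*(n - 2)*(n^4 + 5*n^3 - 20*n - 16) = (n - 4)*(n - 2)*(n + 2)*(n^3 + 3*n^2 - 6*n - 8) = (n - 4)*(n - 2)*(n + 1)*(n + 2)*(n^2 + 2*n - 8) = (n - 4)*(n - 2)*(n + 1)*(n + 2)*(n + 4)*(n - 2)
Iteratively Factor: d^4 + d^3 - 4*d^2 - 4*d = (d + 1)*(d^3 - 4*d) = (d - 2)*(d + 1)*(d^2 + 2*d) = (d - 2)*(d + 1)*(d + 2)*(d)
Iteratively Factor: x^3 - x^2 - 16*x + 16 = (x - 1)*(x^2 - 16) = (x - 1)*(x + 4)*(x - 4)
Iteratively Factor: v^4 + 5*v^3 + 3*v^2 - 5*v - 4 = (v + 1)*(v^3 + 4*v^2 - v - 4) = (v - 1)*(v + 1)*(v^2 + 5*v + 4) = (v - 1)*(v + 1)*(v + 4)*(v + 1)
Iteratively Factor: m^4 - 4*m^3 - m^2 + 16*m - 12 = (m - 3)*(m^3 - m^2 - 4*m + 4) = (m - 3)*(m - 1)*(m^2 - 4) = (m - 3)*(m - 2)*(m - 1)*(m + 2)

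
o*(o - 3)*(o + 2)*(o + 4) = o^4 + 3*o^3 - 10*o^2 - 24*o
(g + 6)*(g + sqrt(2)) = g^2 + sqrt(2)*g + 6*g + 6*sqrt(2)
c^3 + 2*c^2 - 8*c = c*(c - 2)*(c + 4)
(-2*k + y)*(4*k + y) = -8*k^2 + 2*k*y + y^2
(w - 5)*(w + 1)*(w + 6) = w^3 + 2*w^2 - 29*w - 30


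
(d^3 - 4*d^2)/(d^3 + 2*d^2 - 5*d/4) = 4*d*(d - 4)/(4*d^2 + 8*d - 5)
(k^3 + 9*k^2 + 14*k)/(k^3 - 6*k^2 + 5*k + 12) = k*(k^2 + 9*k + 14)/(k^3 - 6*k^2 + 5*k + 12)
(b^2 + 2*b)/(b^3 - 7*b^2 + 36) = b/(b^2 - 9*b + 18)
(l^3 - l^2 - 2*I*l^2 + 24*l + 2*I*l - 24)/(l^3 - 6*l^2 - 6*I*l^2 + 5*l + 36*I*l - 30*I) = (l + 4*I)/(l - 5)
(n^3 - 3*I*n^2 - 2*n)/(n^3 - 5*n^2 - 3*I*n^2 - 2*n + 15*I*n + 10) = n/(n - 5)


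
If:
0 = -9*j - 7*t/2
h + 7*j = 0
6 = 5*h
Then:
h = 6/5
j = -6/35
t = 108/245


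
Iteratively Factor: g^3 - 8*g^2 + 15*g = (g)*(g^2 - 8*g + 15) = g*(g - 5)*(g - 3)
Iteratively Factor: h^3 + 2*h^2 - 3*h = (h + 3)*(h^2 - h) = (h - 1)*(h + 3)*(h)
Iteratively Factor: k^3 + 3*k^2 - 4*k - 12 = (k - 2)*(k^2 + 5*k + 6) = (k - 2)*(k + 3)*(k + 2)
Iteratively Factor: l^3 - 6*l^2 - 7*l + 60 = (l - 4)*(l^2 - 2*l - 15) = (l - 4)*(l + 3)*(l - 5)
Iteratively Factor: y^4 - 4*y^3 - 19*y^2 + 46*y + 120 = (y + 2)*(y^3 - 6*y^2 - 7*y + 60) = (y - 4)*(y + 2)*(y^2 - 2*y - 15) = (y - 5)*(y - 4)*(y + 2)*(y + 3)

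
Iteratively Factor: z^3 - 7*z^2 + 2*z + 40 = (z - 4)*(z^2 - 3*z - 10) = (z - 4)*(z + 2)*(z - 5)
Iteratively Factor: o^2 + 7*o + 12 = (o + 4)*(o + 3)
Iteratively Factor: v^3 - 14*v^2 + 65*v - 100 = (v - 5)*(v^2 - 9*v + 20) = (v - 5)*(v - 4)*(v - 5)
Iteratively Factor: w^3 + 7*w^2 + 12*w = (w)*(w^2 + 7*w + 12) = w*(w + 3)*(w + 4)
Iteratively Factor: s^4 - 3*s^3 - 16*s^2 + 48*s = (s)*(s^3 - 3*s^2 - 16*s + 48) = s*(s + 4)*(s^2 - 7*s + 12) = s*(s - 4)*(s + 4)*(s - 3)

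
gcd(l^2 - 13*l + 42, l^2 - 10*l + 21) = l - 7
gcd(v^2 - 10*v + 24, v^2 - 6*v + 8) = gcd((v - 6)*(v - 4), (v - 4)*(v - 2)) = v - 4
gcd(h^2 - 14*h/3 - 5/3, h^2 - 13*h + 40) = h - 5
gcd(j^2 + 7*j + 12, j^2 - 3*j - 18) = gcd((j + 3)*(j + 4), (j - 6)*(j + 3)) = j + 3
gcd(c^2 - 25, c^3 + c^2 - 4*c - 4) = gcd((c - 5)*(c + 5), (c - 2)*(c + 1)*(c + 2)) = 1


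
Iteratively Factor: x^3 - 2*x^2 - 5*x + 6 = (x - 1)*(x^2 - x - 6) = (x - 3)*(x - 1)*(x + 2)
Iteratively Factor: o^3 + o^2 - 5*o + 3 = (o + 3)*(o^2 - 2*o + 1) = (o - 1)*(o + 3)*(o - 1)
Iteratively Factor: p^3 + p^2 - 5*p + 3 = (p - 1)*(p^2 + 2*p - 3) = (p - 1)^2*(p + 3)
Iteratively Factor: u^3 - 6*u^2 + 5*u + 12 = (u + 1)*(u^2 - 7*u + 12) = (u - 3)*(u + 1)*(u - 4)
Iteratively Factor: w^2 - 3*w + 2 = (w - 2)*(w - 1)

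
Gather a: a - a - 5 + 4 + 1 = 0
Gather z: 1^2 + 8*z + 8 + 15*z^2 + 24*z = 15*z^2 + 32*z + 9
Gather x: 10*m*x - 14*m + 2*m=10*m*x - 12*m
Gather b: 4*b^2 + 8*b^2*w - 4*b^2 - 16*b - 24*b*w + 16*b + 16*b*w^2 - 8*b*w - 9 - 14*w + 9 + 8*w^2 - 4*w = 8*b^2*w + b*(16*w^2 - 32*w) + 8*w^2 - 18*w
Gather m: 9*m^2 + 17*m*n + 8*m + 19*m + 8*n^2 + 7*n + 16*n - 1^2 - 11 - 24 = 9*m^2 + m*(17*n + 27) + 8*n^2 + 23*n - 36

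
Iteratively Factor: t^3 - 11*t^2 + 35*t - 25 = (t - 5)*(t^2 - 6*t + 5) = (t - 5)^2*(t - 1)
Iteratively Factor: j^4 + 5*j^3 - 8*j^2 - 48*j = (j - 3)*(j^3 + 8*j^2 + 16*j) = (j - 3)*(j + 4)*(j^2 + 4*j) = (j - 3)*(j + 4)^2*(j)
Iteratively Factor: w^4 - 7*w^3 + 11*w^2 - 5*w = (w - 5)*(w^3 - 2*w^2 + w) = (w - 5)*(w - 1)*(w^2 - w) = w*(w - 5)*(w - 1)*(w - 1)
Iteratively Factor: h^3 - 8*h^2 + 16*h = (h - 4)*(h^2 - 4*h) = h*(h - 4)*(h - 4)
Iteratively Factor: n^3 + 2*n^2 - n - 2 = (n + 2)*(n^2 - 1) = (n - 1)*(n + 2)*(n + 1)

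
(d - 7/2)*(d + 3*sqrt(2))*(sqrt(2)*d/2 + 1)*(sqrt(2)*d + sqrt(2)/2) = d^4 - 3*d^3 + 4*sqrt(2)*d^3 - 12*sqrt(2)*d^2 + 17*d^2/4 - 18*d - 7*sqrt(2)*d - 21/2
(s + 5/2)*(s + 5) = s^2 + 15*s/2 + 25/2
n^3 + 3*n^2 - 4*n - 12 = (n - 2)*(n + 2)*(n + 3)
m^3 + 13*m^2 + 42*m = m*(m + 6)*(m + 7)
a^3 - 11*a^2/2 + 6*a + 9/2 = (a - 3)^2*(a + 1/2)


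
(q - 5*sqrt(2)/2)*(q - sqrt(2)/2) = q^2 - 3*sqrt(2)*q + 5/2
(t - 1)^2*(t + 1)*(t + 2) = t^4 + t^3 - 3*t^2 - t + 2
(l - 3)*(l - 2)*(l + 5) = l^3 - 19*l + 30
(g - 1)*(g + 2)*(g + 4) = g^3 + 5*g^2 + 2*g - 8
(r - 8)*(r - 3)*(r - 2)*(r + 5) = r^4 - 8*r^3 - 19*r^2 + 182*r - 240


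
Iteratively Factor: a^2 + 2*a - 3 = (a - 1)*(a + 3)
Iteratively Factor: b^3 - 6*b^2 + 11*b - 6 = (b - 3)*(b^2 - 3*b + 2) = (b - 3)*(b - 2)*(b - 1)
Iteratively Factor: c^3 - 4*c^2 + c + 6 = (c - 2)*(c^2 - 2*c - 3) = (c - 2)*(c + 1)*(c - 3)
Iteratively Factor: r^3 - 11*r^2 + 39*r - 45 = (r - 3)*(r^2 - 8*r + 15) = (r - 5)*(r - 3)*(r - 3)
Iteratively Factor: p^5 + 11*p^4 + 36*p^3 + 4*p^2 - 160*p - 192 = (p + 4)*(p^4 + 7*p^3 + 8*p^2 - 28*p - 48) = (p + 4)^2*(p^3 + 3*p^2 - 4*p - 12) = (p + 2)*(p + 4)^2*(p^2 + p - 6) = (p - 2)*(p + 2)*(p + 4)^2*(p + 3)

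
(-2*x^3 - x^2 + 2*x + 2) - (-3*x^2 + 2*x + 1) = -2*x^3 + 2*x^2 + 1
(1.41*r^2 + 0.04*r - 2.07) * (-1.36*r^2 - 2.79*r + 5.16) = -1.9176*r^4 - 3.9883*r^3 + 9.9792*r^2 + 5.9817*r - 10.6812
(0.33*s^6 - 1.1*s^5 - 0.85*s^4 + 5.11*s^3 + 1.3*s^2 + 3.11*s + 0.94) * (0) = 0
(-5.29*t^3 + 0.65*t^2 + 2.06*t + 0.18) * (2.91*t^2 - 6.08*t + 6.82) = -15.3939*t^5 + 34.0547*t^4 - 34.0352*t^3 - 7.568*t^2 + 12.9548*t + 1.2276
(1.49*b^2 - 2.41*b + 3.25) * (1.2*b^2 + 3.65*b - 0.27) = 1.788*b^4 + 2.5465*b^3 - 5.2988*b^2 + 12.5132*b - 0.8775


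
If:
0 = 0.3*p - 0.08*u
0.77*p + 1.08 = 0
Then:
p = -1.40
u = -5.26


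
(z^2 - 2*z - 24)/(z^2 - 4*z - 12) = (z + 4)/(z + 2)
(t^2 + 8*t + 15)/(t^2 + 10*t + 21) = (t + 5)/(t + 7)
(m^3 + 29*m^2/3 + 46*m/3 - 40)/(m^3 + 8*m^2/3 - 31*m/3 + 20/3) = (m + 6)/(m - 1)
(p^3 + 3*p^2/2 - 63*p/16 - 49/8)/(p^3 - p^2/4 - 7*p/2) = (p + 7/4)/p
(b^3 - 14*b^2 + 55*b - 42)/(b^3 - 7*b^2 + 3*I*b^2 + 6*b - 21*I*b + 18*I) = (b - 7)/(b + 3*I)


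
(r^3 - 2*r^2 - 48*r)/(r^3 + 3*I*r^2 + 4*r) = (r^2 - 2*r - 48)/(r^2 + 3*I*r + 4)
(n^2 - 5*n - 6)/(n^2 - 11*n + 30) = (n + 1)/(n - 5)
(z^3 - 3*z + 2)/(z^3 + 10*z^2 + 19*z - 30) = (z^2 + z - 2)/(z^2 + 11*z + 30)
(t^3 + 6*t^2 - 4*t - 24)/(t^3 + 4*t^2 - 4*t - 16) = (t + 6)/(t + 4)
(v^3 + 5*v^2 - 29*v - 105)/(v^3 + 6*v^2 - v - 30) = (v^2 + 2*v - 35)/(v^2 + 3*v - 10)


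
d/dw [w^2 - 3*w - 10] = 2*w - 3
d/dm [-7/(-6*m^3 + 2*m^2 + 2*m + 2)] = 7*(-9*m^2 + 2*m + 1)/(2*(-3*m^3 + m^2 + m + 1)^2)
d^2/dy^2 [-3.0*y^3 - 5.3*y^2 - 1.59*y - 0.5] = -18.0*y - 10.6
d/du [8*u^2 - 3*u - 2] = 16*u - 3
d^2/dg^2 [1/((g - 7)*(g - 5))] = 2*((g - 7)^2 + (g - 7)*(g - 5) + (g - 5)^2)/((g - 7)^3*(g - 5)^3)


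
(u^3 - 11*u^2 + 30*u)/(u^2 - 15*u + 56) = u*(u^2 - 11*u + 30)/(u^2 - 15*u + 56)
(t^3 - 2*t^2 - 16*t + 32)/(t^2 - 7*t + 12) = (t^2 + 2*t - 8)/(t - 3)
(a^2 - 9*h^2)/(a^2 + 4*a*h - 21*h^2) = (a + 3*h)/(a + 7*h)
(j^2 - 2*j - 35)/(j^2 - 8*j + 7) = (j + 5)/(j - 1)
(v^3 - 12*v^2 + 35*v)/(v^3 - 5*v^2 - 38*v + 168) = v*(v - 5)/(v^2 + 2*v - 24)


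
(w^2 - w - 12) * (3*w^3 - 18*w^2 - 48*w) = 3*w^5 - 21*w^4 - 66*w^3 + 264*w^2 + 576*w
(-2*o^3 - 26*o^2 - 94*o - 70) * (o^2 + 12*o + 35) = -2*o^5 - 50*o^4 - 476*o^3 - 2108*o^2 - 4130*o - 2450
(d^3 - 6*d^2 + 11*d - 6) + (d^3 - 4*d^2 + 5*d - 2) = 2*d^3 - 10*d^2 + 16*d - 8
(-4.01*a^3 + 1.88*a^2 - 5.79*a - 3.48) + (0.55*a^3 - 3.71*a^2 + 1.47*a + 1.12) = -3.46*a^3 - 1.83*a^2 - 4.32*a - 2.36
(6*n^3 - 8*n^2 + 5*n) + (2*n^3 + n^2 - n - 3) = 8*n^3 - 7*n^2 + 4*n - 3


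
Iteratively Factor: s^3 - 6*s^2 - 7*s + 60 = (s - 4)*(s^2 - 2*s - 15) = (s - 4)*(s + 3)*(s - 5)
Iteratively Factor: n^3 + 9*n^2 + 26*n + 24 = (n + 4)*(n^2 + 5*n + 6) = (n + 3)*(n + 4)*(n + 2)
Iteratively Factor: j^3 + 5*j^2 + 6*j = (j)*(j^2 + 5*j + 6) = j*(j + 2)*(j + 3)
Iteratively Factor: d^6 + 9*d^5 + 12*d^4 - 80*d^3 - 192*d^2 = (d + 4)*(d^5 + 5*d^4 - 8*d^3 - 48*d^2) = (d - 3)*(d + 4)*(d^4 + 8*d^3 + 16*d^2) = d*(d - 3)*(d + 4)*(d^3 + 8*d^2 + 16*d) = d^2*(d - 3)*(d + 4)*(d^2 + 8*d + 16) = d^2*(d - 3)*(d + 4)^2*(d + 4)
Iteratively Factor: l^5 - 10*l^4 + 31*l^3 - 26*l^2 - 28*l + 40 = (l - 2)*(l^4 - 8*l^3 + 15*l^2 + 4*l - 20) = (l - 2)*(l + 1)*(l^3 - 9*l^2 + 24*l - 20) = (l - 5)*(l - 2)*(l + 1)*(l^2 - 4*l + 4) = (l - 5)*(l - 2)^2*(l + 1)*(l - 2)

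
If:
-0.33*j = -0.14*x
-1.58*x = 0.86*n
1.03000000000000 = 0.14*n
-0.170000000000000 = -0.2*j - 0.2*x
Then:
No Solution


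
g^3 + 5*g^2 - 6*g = g*(g - 1)*(g + 6)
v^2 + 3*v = v*(v + 3)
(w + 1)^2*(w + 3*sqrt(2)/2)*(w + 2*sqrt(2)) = w^4 + 2*w^3 + 7*sqrt(2)*w^3/2 + 7*w^2 + 7*sqrt(2)*w^2 + 7*sqrt(2)*w/2 + 12*w + 6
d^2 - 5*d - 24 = (d - 8)*(d + 3)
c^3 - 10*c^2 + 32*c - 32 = (c - 4)^2*(c - 2)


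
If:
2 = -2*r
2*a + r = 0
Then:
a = 1/2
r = -1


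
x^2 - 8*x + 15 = (x - 5)*(x - 3)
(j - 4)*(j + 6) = j^2 + 2*j - 24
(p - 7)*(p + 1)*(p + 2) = p^3 - 4*p^2 - 19*p - 14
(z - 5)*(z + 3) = z^2 - 2*z - 15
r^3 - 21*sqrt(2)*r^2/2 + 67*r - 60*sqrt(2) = (r - 5*sqrt(2))*(r - 4*sqrt(2))*(r - 3*sqrt(2)/2)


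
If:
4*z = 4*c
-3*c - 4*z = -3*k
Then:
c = z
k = 7*z/3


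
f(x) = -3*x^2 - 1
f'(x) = -6*x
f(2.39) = -18.14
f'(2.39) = -14.34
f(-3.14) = -30.58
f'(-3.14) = 18.84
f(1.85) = -11.27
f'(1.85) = -11.10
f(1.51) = -7.84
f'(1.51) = -9.06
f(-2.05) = -13.61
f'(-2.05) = 12.30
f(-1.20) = -5.32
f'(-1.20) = 7.20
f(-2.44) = -18.86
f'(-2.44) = 14.64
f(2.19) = -15.39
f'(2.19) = -13.14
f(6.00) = -109.00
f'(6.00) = -36.00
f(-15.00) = -676.00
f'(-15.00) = 90.00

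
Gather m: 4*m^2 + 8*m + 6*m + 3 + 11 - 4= 4*m^2 + 14*m + 10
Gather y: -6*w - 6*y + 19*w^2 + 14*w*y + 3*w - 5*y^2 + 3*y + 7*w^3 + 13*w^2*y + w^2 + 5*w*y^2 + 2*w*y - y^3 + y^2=7*w^3 + 20*w^2 - 3*w - y^3 + y^2*(5*w - 4) + y*(13*w^2 + 16*w - 3)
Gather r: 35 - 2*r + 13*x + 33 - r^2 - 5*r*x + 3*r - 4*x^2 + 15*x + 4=-r^2 + r*(1 - 5*x) - 4*x^2 + 28*x + 72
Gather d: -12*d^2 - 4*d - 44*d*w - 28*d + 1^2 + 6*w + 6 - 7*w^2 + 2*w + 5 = -12*d^2 + d*(-44*w - 32) - 7*w^2 + 8*w + 12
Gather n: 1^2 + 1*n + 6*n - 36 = 7*n - 35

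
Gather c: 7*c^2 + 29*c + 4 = 7*c^2 + 29*c + 4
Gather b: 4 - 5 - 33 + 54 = 20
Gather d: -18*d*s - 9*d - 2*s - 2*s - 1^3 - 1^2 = d*(-18*s - 9) - 4*s - 2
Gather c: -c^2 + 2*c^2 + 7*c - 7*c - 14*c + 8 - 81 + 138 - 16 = c^2 - 14*c + 49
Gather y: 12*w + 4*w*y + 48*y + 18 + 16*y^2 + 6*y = 12*w + 16*y^2 + y*(4*w + 54) + 18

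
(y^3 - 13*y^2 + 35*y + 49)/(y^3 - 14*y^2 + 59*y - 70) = (y^2 - 6*y - 7)/(y^2 - 7*y + 10)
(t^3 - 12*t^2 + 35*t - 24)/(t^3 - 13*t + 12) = (t - 8)/(t + 4)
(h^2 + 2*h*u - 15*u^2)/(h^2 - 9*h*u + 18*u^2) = (-h - 5*u)/(-h + 6*u)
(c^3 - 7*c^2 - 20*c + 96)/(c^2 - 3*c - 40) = (c^2 + c - 12)/(c + 5)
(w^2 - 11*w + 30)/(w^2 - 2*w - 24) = (w - 5)/(w + 4)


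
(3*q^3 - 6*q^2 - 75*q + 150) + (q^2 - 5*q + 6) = 3*q^3 - 5*q^2 - 80*q + 156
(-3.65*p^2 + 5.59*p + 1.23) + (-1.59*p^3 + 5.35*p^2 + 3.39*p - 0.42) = -1.59*p^3 + 1.7*p^2 + 8.98*p + 0.81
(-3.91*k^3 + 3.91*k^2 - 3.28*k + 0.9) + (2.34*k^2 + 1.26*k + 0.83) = -3.91*k^3 + 6.25*k^2 - 2.02*k + 1.73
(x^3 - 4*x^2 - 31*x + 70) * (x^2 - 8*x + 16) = x^5 - 12*x^4 + 17*x^3 + 254*x^2 - 1056*x + 1120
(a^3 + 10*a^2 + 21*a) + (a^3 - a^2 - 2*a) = 2*a^3 + 9*a^2 + 19*a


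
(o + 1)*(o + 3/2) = o^2 + 5*o/2 + 3/2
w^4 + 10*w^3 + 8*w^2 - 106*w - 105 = (w - 3)*(w + 1)*(w + 5)*(w + 7)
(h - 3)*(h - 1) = h^2 - 4*h + 3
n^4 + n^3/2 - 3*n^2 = n^2*(n - 3/2)*(n + 2)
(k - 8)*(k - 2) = k^2 - 10*k + 16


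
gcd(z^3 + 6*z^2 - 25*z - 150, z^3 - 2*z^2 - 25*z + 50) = z^2 - 25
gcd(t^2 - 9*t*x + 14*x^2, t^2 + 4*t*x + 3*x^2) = 1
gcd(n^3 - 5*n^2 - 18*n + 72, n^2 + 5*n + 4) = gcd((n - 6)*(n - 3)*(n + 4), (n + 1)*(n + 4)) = n + 4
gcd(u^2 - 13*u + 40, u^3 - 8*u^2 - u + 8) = u - 8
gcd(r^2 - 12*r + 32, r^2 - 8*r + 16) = r - 4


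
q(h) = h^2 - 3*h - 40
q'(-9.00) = -21.00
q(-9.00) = 68.00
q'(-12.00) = -27.00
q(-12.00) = 140.00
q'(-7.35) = -17.70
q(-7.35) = 36.07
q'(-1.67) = -6.34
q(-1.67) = -32.20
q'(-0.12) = -3.24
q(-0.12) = -39.63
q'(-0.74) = -4.48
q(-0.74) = -37.23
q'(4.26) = 5.52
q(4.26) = -34.63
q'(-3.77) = -10.54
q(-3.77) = -14.48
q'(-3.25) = -9.50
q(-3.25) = -19.69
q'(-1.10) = -5.20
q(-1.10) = -35.49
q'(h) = 2*h - 3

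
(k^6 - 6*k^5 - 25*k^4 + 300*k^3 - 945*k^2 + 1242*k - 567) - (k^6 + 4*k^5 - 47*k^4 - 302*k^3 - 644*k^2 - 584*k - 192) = -10*k^5 + 22*k^4 + 602*k^3 - 301*k^2 + 1826*k - 375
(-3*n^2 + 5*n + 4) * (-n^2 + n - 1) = 3*n^4 - 8*n^3 + 4*n^2 - n - 4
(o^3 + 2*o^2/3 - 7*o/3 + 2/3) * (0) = 0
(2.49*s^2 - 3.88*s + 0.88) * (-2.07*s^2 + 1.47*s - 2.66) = -5.1543*s^4 + 11.6919*s^3 - 14.1486*s^2 + 11.6144*s - 2.3408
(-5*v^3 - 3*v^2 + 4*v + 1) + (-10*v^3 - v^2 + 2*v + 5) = -15*v^3 - 4*v^2 + 6*v + 6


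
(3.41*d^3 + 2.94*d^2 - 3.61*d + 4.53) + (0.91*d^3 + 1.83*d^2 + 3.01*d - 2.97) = 4.32*d^3 + 4.77*d^2 - 0.6*d + 1.56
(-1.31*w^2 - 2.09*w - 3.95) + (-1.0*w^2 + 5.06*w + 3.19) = -2.31*w^2 + 2.97*w - 0.76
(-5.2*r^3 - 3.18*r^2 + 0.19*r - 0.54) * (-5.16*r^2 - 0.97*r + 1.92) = 26.832*r^5 + 21.4528*r^4 - 7.8798*r^3 - 3.5035*r^2 + 0.8886*r - 1.0368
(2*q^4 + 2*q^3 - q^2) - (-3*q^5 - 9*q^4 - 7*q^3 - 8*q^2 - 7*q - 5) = 3*q^5 + 11*q^4 + 9*q^3 + 7*q^2 + 7*q + 5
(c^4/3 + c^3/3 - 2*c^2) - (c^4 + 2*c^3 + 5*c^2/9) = -2*c^4/3 - 5*c^3/3 - 23*c^2/9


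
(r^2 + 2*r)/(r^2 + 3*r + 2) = r/(r + 1)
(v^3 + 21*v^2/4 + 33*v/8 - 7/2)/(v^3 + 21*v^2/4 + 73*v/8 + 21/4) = (2*v^2 + 7*v - 4)/(2*v^2 + 7*v + 6)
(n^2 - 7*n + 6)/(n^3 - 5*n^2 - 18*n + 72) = (n - 1)/(n^2 + n - 12)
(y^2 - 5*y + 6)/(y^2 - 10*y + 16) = (y - 3)/(y - 8)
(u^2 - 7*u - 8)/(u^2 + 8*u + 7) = (u - 8)/(u + 7)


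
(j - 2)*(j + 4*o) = j^2 + 4*j*o - 2*j - 8*o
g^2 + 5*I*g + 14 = (g - 2*I)*(g + 7*I)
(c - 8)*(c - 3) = c^2 - 11*c + 24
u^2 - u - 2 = (u - 2)*(u + 1)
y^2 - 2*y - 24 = (y - 6)*(y + 4)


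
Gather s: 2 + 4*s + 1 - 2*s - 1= 2*s + 2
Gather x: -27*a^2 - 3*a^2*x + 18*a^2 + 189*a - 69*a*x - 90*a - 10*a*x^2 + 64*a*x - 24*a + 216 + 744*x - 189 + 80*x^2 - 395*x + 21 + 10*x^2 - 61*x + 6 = -9*a^2 + 75*a + x^2*(90 - 10*a) + x*(-3*a^2 - 5*a + 288) + 54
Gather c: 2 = 2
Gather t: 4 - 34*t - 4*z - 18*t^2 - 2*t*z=-18*t^2 + t*(-2*z - 34) - 4*z + 4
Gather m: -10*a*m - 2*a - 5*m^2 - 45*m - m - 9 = -2*a - 5*m^2 + m*(-10*a - 46) - 9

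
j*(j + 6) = j^2 + 6*j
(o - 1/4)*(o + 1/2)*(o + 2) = o^3 + 9*o^2/4 + 3*o/8 - 1/4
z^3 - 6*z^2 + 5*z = z*(z - 5)*(z - 1)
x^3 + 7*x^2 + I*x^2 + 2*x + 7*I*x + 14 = (x + 7)*(x - I)*(x + 2*I)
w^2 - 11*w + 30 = (w - 6)*(w - 5)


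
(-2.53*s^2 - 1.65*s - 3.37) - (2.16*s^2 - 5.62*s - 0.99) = -4.69*s^2 + 3.97*s - 2.38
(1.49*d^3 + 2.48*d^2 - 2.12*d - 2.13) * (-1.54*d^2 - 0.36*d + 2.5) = -2.2946*d^5 - 4.3556*d^4 + 6.097*d^3 + 10.2434*d^2 - 4.5332*d - 5.325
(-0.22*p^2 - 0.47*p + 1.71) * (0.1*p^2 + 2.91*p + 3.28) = -0.022*p^4 - 0.6872*p^3 - 1.9183*p^2 + 3.4345*p + 5.6088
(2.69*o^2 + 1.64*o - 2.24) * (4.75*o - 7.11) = 12.7775*o^3 - 11.3359*o^2 - 22.3004*o + 15.9264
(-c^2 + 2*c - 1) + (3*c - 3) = -c^2 + 5*c - 4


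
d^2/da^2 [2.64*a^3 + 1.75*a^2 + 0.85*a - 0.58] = 15.84*a + 3.5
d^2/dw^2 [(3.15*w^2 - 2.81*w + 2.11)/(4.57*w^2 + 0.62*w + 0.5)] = (-135.223558*w^3 + 221.216334*w^2 + 74.395944*w - 4.703332)/(95.443993*w^6 + 38.845914*w^5 + 36.597474*w^4 + 8.738528*w^3 + 4.0041*w^2 + 0.465*w + 0.125)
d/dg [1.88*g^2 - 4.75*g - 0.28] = 3.76*g - 4.75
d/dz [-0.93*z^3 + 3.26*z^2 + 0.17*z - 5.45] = -2.79*z^2 + 6.52*z + 0.17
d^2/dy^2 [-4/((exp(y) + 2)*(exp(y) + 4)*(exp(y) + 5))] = (-36*exp(5*y) - 484*exp(4*y) - 2240*exp(3*y) - 3576*exp(2*y) + 1264*exp(y) + 6080)*exp(y)/(exp(9*y) + 33*exp(8*y) + 477*exp(7*y) + 3959*exp(6*y) + 20766*exp(5*y) + 71292*exp(4*y) + 159992*exp(3*y) + 226080*exp(2*y) + 182400*exp(y) + 64000)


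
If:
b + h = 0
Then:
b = -h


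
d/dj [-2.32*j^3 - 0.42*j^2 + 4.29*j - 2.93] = -6.96*j^2 - 0.84*j + 4.29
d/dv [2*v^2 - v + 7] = 4*v - 1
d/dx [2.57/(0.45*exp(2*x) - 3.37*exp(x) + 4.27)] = (8.6609 - 2.313*exp(x))*exp(x)/(0.45*exp(2*x) - 3.37*exp(x) + 4.27)^2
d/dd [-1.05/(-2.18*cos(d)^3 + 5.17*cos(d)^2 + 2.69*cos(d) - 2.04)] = (6.867*cos(d)^2 - 10.857*cos(d) - 2.8245)*sin(d)/(2.18*cos(d)^3 - 5.17*cos(d)^2 - 2.69*cos(d) + 2.04)^2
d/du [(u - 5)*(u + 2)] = 2*u - 3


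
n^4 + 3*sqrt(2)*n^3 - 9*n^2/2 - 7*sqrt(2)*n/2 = n*(n - sqrt(2))*(n + sqrt(2)/2)*(n + 7*sqrt(2)/2)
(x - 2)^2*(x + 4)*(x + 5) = x^4 + 5*x^3 - 12*x^2 - 44*x + 80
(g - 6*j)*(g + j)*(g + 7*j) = g^3 + 2*g^2*j - 41*g*j^2 - 42*j^3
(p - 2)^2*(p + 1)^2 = p^4 - 2*p^3 - 3*p^2 + 4*p + 4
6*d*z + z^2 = z*(6*d + z)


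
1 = 1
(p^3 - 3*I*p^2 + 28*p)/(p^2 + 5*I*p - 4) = p*(p - 7*I)/(p + I)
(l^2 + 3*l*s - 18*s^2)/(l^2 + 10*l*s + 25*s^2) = (l^2 + 3*l*s - 18*s^2)/(l^2 + 10*l*s + 25*s^2)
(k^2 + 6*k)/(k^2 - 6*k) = (k + 6)/(k - 6)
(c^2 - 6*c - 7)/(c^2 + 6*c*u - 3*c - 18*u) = (c^2 - 6*c - 7)/(c^2 + 6*c*u - 3*c - 18*u)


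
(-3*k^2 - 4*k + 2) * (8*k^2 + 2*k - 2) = -24*k^4 - 38*k^3 + 14*k^2 + 12*k - 4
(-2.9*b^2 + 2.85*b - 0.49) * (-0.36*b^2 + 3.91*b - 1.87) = 1.044*b^4 - 12.365*b^3 + 16.7429*b^2 - 7.2454*b + 0.9163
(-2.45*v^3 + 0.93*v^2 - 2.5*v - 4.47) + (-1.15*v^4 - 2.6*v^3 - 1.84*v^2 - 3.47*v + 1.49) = -1.15*v^4 - 5.05*v^3 - 0.91*v^2 - 5.97*v - 2.98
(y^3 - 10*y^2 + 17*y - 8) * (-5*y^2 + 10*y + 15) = -5*y^5 + 60*y^4 - 170*y^3 + 60*y^2 + 175*y - 120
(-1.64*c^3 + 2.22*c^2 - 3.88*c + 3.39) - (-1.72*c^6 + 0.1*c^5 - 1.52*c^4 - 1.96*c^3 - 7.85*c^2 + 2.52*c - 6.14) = 1.72*c^6 - 0.1*c^5 + 1.52*c^4 + 0.32*c^3 + 10.07*c^2 - 6.4*c + 9.53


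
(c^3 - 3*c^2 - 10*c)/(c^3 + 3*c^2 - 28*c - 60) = c/(c + 6)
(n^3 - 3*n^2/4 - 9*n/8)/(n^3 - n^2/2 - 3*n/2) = (n + 3/4)/(n + 1)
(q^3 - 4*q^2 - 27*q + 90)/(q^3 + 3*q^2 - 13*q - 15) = (q - 6)/(q + 1)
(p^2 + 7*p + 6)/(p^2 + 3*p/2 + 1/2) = 2*(p + 6)/(2*p + 1)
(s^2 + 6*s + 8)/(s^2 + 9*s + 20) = (s + 2)/(s + 5)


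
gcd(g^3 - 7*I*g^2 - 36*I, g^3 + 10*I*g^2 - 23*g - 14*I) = g + 2*I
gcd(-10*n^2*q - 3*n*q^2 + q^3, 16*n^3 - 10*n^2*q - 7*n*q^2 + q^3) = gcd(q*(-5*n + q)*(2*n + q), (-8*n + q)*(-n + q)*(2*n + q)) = 2*n + q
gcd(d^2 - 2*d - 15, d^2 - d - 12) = d + 3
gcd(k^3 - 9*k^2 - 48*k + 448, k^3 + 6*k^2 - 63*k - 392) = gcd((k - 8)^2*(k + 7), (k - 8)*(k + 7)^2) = k^2 - k - 56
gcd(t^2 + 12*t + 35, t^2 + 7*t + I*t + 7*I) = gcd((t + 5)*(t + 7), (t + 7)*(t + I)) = t + 7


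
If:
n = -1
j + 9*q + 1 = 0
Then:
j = -9*q - 1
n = -1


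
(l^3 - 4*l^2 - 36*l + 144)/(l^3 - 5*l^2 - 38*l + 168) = (l - 6)/(l - 7)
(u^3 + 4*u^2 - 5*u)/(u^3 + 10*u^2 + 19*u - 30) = u/(u + 6)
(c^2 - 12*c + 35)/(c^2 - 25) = (c - 7)/(c + 5)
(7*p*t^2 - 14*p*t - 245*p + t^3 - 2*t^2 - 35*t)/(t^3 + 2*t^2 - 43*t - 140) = (7*p + t)/(t + 4)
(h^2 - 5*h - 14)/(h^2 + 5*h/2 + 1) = 2*(h - 7)/(2*h + 1)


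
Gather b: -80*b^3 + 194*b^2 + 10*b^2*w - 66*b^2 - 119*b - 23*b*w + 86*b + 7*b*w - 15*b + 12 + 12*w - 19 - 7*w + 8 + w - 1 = -80*b^3 + b^2*(10*w + 128) + b*(-16*w - 48) + 6*w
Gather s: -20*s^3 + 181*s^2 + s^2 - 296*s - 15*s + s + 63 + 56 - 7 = -20*s^3 + 182*s^2 - 310*s + 112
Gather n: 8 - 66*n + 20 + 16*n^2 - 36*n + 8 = 16*n^2 - 102*n + 36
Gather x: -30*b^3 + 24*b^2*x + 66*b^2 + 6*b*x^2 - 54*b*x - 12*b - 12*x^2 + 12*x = -30*b^3 + 66*b^2 - 12*b + x^2*(6*b - 12) + x*(24*b^2 - 54*b + 12)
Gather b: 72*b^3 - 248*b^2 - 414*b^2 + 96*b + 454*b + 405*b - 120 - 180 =72*b^3 - 662*b^2 + 955*b - 300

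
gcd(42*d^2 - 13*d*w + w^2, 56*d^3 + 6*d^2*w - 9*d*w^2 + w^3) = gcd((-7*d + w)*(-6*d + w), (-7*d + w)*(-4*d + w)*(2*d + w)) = -7*d + w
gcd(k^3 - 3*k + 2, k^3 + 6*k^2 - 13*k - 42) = k + 2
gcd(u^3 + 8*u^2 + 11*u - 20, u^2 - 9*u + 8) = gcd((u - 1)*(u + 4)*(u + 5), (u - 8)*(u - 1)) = u - 1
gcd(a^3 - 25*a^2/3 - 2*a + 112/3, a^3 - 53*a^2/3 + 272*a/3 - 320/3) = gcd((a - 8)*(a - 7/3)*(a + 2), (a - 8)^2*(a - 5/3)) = a - 8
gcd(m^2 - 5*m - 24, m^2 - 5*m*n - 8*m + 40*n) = m - 8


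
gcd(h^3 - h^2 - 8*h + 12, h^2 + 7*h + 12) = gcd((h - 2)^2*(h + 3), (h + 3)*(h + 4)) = h + 3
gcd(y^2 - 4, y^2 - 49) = 1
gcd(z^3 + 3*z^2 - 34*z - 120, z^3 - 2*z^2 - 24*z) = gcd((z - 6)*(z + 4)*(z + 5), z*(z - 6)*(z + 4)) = z^2 - 2*z - 24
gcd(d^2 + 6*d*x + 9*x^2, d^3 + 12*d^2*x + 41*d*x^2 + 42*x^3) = d + 3*x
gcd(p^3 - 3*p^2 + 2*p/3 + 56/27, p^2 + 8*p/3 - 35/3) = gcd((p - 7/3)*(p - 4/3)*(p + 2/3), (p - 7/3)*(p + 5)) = p - 7/3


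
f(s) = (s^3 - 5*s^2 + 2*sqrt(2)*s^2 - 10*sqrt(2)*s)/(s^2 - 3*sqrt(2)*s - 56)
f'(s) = (-2*s + 3*sqrt(2))*(s^3 - 5*s^2 + 2*sqrt(2)*s^2 - 10*sqrt(2)*s)/(s^2 - 3*sqrt(2)*s - 56)^2 + (3*s^2 - 10*s + 4*sqrt(2)*s - 10*sqrt(2))/(s^2 - 3*sqrt(2)*s - 56) = (s^4 - 6*sqrt(2)*s^3 - 180*s^2 + 25*sqrt(2)*s^2 - 224*sqrt(2)*s + 560*s + 560*sqrt(2))/(s^4 - 6*sqrt(2)*s^3 - 94*s^2 + 336*sqrt(2)*s + 3136)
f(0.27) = 0.07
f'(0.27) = 0.26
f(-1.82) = -0.28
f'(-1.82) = -0.03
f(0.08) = 0.02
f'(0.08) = 0.26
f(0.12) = 0.03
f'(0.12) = 0.26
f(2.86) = 0.58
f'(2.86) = 0.05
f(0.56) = 0.15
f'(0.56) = 0.26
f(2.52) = 0.55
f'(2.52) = 0.11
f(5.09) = -0.07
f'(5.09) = -0.81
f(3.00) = 0.59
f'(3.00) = 0.02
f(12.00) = 33.58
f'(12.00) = -8.03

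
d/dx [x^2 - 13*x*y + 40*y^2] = 2*x - 13*y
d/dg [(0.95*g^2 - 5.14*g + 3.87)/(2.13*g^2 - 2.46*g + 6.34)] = (8.6112*g^2 - 4.4402*g - 23.0674)/(4.5369*g^4 - 10.4796*g^3 + 33.06*g^2 - 31.1928*g + 40.1956)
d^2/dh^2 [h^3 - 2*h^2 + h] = 6*h - 4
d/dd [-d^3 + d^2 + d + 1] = -3*d^2 + 2*d + 1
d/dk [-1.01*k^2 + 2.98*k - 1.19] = 2.98 - 2.02*k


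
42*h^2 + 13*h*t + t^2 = (6*h + t)*(7*h + t)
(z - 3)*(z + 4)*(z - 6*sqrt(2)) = z^3 - 6*sqrt(2)*z^2 + z^2 - 12*z - 6*sqrt(2)*z + 72*sqrt(2)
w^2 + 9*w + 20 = (w + 4)*(w + 5)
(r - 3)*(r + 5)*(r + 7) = r^3 + 9*r^2 - r - 105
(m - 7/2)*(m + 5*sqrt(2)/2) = m^2 - 7*m/2 + 5*sqrt(2)*m/2 - 35*sqrt(2)/4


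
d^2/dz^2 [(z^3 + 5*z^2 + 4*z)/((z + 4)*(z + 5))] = 40/(z^3 + 15*z^2 + 75*z + 125)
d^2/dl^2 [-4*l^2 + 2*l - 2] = -8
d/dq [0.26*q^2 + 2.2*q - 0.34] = 0.52*q + 2.2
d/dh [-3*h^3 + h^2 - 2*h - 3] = -9*h^2 + 2*h - 2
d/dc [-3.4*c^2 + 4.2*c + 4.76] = 4.2 - 6.8*c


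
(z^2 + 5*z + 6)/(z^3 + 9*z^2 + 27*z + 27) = (z + 2)/(z^2 + 6*z + 9)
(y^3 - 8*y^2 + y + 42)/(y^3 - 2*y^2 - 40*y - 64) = (y^2 - 10*y + 21)/(y^2 - 4*y - 32)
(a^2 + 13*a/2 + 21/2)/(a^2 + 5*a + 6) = (a + 7/2)/(a + 2)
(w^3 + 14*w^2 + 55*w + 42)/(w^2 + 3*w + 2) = (w^2 + 13*w + 42)/(w + 2)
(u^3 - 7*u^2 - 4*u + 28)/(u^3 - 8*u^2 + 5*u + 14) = (u + 2)/(u + 1)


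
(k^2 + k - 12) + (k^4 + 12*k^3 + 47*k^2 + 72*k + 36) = k^4 + 12*k^3 + 48*k^2 + 73*k + 24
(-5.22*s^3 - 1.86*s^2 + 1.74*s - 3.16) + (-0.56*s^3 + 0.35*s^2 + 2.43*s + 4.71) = -5.78*s^3 - 1.51*s^2 + 4.17*s + 1.55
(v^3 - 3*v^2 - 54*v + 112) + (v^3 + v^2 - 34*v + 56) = 2*v^3 - 2*v^2 - 88*v + 168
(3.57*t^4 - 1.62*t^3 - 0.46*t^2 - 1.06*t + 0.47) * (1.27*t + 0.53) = 4.5339*t^5 - 0.1653*t^4 - 1.4428*t^3 - 1.59*t^2 + 0.0350999999999999*t + 0.2491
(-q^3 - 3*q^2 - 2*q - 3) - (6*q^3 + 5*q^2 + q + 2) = -7*q^3 - 8*q^2 - 3*q - 5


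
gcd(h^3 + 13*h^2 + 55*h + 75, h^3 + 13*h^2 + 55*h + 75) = h^3 + 13*h^2 + 55*h + 75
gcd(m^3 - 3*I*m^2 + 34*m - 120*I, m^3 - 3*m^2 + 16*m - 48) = m - 4*I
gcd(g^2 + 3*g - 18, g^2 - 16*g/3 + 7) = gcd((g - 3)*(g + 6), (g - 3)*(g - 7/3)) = g - 3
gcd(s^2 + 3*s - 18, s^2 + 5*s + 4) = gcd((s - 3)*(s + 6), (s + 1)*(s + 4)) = 1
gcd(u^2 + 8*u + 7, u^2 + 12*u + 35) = u + 7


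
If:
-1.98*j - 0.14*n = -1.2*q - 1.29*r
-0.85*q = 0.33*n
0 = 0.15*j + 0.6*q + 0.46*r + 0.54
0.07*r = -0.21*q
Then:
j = -0.66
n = -1.46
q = 0.57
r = -1.70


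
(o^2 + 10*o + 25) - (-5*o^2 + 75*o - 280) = 6*o^2 - 65*o + 305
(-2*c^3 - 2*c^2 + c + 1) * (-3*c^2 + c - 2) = 6*c^5 + 4*c^4 - c^3 + 2*c^2 - c - 2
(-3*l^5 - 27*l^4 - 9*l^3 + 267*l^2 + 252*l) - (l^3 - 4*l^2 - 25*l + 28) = -3*l^5 - 27*l^4 - 10*l^3 + 271*l^2 + 277*l - 28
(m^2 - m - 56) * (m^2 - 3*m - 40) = m^4 - 4*m^3 - 93*m^2 + 208*m + 2240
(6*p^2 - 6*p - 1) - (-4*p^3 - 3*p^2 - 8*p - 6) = 4*p^3 + 9*p^2 + 2*p + 5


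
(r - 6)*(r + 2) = r^2 - 4*r - 12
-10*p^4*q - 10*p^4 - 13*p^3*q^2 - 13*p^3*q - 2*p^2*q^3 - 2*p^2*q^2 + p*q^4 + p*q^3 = (-5*p + q)*(p + q)*(2*p + q)*(p*q + p)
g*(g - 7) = g^2 - 7*g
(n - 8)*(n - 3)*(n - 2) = n^3 - 13*n^2 + 46*n - 48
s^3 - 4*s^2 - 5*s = s*(s - 5)*(s + 1)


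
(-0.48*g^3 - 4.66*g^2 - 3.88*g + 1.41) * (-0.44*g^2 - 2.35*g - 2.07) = 0.2112*g^5 + 3.1784*g^4 + 13.6518*g^3 + 18.1438*g^2 + 4.7181*g - 2.9187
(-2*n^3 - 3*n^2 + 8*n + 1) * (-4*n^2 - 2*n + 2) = 8*n^5 + 16*n^4 - 30*n^3 - 26*n^2 + 14*n + 2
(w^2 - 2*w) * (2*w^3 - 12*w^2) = 2*w^5 - 16*w^4 + 24*w^3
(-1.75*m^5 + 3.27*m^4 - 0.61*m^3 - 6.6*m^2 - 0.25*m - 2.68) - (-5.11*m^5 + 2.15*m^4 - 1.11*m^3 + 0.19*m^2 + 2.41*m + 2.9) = 3.36*m^5 + 1.12*m^4 + 0.5*m^3 - 6.79*m^2 - 2.66*m - 5.58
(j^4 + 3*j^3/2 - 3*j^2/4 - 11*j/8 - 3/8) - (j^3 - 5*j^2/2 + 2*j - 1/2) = j^4 + j^3/2 + 7*j^2/4 - 27*j/8 + 1/8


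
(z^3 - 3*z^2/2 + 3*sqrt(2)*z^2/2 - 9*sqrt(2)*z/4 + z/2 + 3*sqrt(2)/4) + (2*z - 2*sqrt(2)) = z^3 - 3*z^2/2 + 3*sqrt(2)*z^2/2 - 9*sqrt(2)*z/4 + 5*z/2 - 5*sqrt(2)/4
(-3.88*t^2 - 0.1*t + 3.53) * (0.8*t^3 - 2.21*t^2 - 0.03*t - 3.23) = -3.104*t^5 + 8.4948*t^4 + 3.1614*t^3 + 4.7341*t^2 + 0.2171*t - 11.4019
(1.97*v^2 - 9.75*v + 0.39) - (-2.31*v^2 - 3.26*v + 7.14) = 4.28*v^2 - 6.49*v - 6.75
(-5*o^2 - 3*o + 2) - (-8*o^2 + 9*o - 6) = 3*o^2 - 12*o + 8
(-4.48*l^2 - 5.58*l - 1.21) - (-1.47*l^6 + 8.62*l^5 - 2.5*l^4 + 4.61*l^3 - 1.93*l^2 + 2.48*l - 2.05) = 1.47*l^6 - 8.62*l^5 + 2.5*l^4 - 4.61*l^3 - 2.55*l^2 - 8.06*l + 0.84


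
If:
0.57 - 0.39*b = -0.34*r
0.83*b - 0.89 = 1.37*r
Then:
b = 1.90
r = 0.50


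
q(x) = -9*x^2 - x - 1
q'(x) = -18*x - 1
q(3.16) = -94.03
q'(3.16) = -57.88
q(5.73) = -302.23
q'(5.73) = -104.14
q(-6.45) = -368.97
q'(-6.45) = 115.10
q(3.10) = -90.59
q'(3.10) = -56.80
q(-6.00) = -319.00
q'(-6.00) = 107.00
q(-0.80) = -5.96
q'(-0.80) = 13.40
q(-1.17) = -12.15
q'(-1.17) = 20.06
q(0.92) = -9.54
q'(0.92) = -17.56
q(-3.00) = -79.00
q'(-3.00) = 53.00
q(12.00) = -1309.00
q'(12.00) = -217.00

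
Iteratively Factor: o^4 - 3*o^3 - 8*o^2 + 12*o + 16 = (o - 4)*(o^3 + o^2 - 4*o - 4) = (o - 4)*(o + 1)*(o^2 - 4) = (o - 4)*(o - 2)*(o + 1)*(o + 2)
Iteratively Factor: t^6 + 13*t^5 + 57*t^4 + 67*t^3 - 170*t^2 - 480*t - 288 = (t - 2)*(t^5 + 15*t^4 + 87*t^3 + 241*t^2 + 312*t + 144) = (t - 2)*(t + 4)*(t^4 + 11*t^3 + 43*t^2 + 69*t + 36) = (t - 2)*(t + 4)^2*(t^3 + 7*t^2 + 15*t + 9) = (t - 2)*(t + 1)*(t + 4)^2*(t^2 + 6*t + 9) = (t - 2)*(t + 1)*(t + 3)*(t + 4)^2*(t + 3)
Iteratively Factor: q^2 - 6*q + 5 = (q - 1)*(q - 5)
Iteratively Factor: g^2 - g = (g - 1)*(g)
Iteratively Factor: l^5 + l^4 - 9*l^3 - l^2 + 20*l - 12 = (l + 2)*(l^4 - l^3 - 7*l^2 + 13*l - 6) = (l + 2)*(l + 3)*(l^3 - 4*l^2 + 5*l - 2) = (l - 2)*(l + 2)*(l + 3)*(l^2 - 2*l + 1) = (l - 2)*(l - 1)*(l + 2)*(l + 3)*(l - 1)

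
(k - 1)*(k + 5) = k^2 + 4*k - 5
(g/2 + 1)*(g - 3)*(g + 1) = g^3/2 - 7*g/2 - 3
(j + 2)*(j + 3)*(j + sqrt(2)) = j^3 + sqrt(2)*j^2 + 5*j^2 + 6*j + 5*sqrt(2)*j + 6*sqrt(2)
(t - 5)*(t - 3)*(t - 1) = t^3 - 9*t^2 + 23*t - 15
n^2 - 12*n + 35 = (n - 7)*(n - 5)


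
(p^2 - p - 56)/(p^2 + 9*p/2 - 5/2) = 2*(p^2 - p - 56)/(2*p^2 + 9*p - 5)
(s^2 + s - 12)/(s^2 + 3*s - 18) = (s + 4)/(s + 6)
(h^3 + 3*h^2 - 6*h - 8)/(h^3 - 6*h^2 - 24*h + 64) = (h + 1)/(h - 8)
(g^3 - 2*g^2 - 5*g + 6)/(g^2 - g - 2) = (-g^3 + 2*g^2 + 5*g - 6)/(-g^2 + g + 2)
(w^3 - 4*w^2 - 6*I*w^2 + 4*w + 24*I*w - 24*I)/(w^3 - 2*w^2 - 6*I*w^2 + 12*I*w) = (w - 2)/w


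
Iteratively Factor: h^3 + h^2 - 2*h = (h - 1)*(h^2 + 2*h) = h*(h - 1)*(h + 2)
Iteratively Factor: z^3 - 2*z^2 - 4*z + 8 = (z + 2)*(z^2 - 4*z + 4) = (z - 2)*(z + 2)*(z - 2)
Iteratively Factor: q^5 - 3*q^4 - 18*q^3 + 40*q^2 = (q - 2)*(q^4 - q^3 - 20*q^2) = q*(q - 2)*(q^3 - q^2 - 20*q) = q^2*(q - 2)*(q^2 - q - 20) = q^2*(q - 2)*(q + 4)*(q - 5)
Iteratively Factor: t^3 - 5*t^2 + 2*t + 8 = (t - 4)*(t^2 - t - 2) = (t - 4)*(t + 1)*(t - 2)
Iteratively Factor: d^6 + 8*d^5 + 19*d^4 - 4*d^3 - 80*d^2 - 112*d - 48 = (d + 2)*(d^5 + 6*d^4 + 7*d^3 - 18*d^2 - 44*d - 24) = (d + 2)^2*(d^4 + 4*d^3 - d^2 - 16*d - 12) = (d + 1)*(d + 2)^2*(d^3 + 3*d^2 - 4*d - 12) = (d + 1)*(d + 2)^2*(d + 3)*(d^2 - 4) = (d - 2)*(d + 1)*(d + 2)^2*(d + 3)*(d + 2)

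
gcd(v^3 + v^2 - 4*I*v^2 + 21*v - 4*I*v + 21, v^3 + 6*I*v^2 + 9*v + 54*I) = v + 3*I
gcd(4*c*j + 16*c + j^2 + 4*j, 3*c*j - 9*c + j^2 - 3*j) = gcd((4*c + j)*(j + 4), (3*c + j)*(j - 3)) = 1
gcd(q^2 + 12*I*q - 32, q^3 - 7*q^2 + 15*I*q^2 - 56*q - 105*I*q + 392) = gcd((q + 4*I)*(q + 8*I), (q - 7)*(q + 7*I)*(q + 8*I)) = q + 8*I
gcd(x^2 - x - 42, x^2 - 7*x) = x - 7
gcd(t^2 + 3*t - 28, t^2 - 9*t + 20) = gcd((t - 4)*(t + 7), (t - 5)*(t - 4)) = t - 4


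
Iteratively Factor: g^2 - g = (g - 1)*(g)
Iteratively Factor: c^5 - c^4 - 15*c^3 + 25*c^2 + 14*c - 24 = (c - 1)*(c^4 - 15*c^2 + 10*c + 24) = (c - 3)*(c - 1)*(c^3 + 3*c^2 - 6*c - 8) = (c - 3)*(c - 1)*(c + 4)*(c^2 - c - 2) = (c - 3)*(c - 1)*(c + 1)*(c + 4)*(c - 2)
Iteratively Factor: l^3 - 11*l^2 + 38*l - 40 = (l - 2)*(l^2 - 9*l + 20) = (l - 5)*(l - 2)*(l - 4)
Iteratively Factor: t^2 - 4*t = (t - 4)*(t)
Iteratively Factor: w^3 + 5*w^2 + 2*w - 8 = (w - 1)*(w^2 + 6*w + 8) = (w - 1)*(w + 4)*(w + 2)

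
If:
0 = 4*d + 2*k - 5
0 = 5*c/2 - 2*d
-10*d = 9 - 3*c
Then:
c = -18/19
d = -45/38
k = 185/38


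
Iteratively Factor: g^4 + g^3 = (g + 1)*(g^3) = g*(g + 1)*(g^2) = g^2*(g + 1)*(g)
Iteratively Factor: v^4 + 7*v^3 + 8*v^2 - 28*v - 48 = (v - 2)*(v^3 + 9*v^2 + 26*v + 24) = (v - 2)*(v + 4)*(v^2 + 5*v + 6) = (v - 2)*(v + 3)*(v + 4)*(v + 2)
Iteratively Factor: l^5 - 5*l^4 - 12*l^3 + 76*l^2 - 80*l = (l + 4)*(l^4 - 9*l^3 + 24*l^2 - 20*l) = (l - 2)*(l + 4)*(l^3 - 7*l^2 + 10*l) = l*(l - 2)*(l + 4)*(l^2 - 7*l + 10) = l*(l - 5)*(l - 2)*(l + 4)*(l - 2)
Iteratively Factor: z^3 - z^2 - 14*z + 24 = (z - 3)*(z^2 + 2*z - 8) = (z - 3)*(z - 2)*(z + 4)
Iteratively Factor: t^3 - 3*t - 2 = (t + 1)*(t^2 - t - 2) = (t + 1)^2*(t - 2)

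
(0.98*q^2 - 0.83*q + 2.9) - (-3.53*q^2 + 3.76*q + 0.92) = 4.51*q^2 - 4.59*q + 1.98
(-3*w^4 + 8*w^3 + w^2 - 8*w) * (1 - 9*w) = 27*w^5 - 75*w^4 - w^3 + 73*w^2 - 8*w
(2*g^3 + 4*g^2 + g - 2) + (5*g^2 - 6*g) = 2*g^3 + 9*g^2 - 5*g - 2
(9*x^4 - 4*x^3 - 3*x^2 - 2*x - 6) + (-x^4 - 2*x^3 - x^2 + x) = 8*x^4 - 6*x^3 - 4*x^2 - x - 6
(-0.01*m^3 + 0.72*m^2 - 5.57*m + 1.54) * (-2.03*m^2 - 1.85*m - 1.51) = 0.0203*m^5 - 1.4431*m^4 + 9.9902*m^3 + 6.0911*m^2 + 5.5617*m - 2.3254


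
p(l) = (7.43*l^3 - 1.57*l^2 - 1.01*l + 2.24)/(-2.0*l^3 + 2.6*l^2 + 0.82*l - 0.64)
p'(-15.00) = 0.01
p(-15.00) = -3.47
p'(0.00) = -2.91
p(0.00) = -3.50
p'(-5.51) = 0.08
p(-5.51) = -3.14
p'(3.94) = 0.69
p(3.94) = -5.40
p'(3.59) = 0.94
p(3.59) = -5.68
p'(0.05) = -4.75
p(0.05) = -3.69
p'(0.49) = -171.55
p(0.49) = 14.87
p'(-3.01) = 0.20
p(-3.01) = -2.82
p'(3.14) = 1.52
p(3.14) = -6.22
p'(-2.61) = 0.25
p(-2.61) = -2.73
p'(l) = (6.0*l^2 - 5.2*l - 0.82)*(7.43*l^3 - 1.57*l^2 - 1.01*l + 2.24)/(-2.0*l^3 + 2.6*l^2 + 0.82*l - 0.64)^2 + (22.29*l^2 - 3.14*l - 1.01)/(-2.0*l^3 + 2.6*l^2 + 0.82*l - 0.64)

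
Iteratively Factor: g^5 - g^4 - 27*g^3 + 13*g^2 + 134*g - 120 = (g - 5)*(g^4 + 4*g^3 - 7*g^2 - 22*g + 24) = (g - 5)*(g + 3)*(g^3 + g^2 - 10*g + 8) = (g - 5)*(g - 1)*(g + 3)*(g^2 + 2*g - 8) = (g - 5)*(g - 1)*(g + 3)*(g + 4)*(g - 2)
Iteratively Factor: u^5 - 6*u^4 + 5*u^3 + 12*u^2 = (u)*(u^4 - 6*u^3 + 5*u^2 + 12*u) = u*(u + 1)*(u^3 - 7*u^2 + 12*u) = u*(u - 4)*(u + 1)*(u^2 - 3*u) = u*(u - 4)*(u - 3)*(u + 1)*(u)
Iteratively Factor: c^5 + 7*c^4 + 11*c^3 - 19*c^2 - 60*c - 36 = (c + 3)*(c^4 + 4*c^3 - c^2 - 16*c - 12) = (c + 3)^2*(c^3 + c^2 - 4*c - 4) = (c + 1)*(c + 3)^2*(c^2 - 4) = (c + 1)*(c + 2)*(c + 3)^2*(c - 2)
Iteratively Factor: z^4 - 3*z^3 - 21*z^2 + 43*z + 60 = (z + 1)*(z^3 - 4*z^2 - 17*z + 60) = (z - 3)*(z + 1)*(z^2 - z - 20) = (z - 3)*(z + 1)*(z + 4)*(z - 5)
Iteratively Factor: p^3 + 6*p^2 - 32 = (p - 2)*(p^2 + 8*p + 16) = (p - 2)*(p + 4)*(p + 4)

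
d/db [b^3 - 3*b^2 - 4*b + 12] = 3*b^2 - 6*b - 4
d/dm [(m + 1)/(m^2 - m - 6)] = (m^2 - m - (m + 1)*(2*m - 1) - 6)/(-m^2 + m + 6)^2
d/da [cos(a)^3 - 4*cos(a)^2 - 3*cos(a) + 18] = 3*sin(a)^3 + 8*sin(a)*cos(a)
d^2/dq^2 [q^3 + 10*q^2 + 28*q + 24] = 6*q + 20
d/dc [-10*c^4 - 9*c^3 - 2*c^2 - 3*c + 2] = -40*c^3 - 27*c^2 - 4*c - 3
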